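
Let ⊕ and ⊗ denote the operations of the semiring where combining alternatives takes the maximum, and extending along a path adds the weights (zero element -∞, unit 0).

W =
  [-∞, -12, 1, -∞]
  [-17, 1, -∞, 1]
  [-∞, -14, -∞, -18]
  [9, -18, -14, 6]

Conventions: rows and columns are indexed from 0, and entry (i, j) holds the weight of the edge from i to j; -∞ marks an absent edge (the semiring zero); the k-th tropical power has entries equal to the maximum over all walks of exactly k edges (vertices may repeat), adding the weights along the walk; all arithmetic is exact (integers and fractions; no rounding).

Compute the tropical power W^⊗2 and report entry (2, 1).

W^⊗2:
  [-29, -11, -∞, -11]
  [10, 2, -13, 7]
  [-9, -13, -32, -12]
  [15, -3, 10, 12]
Key observation: the optimum is the walk 2->1->1, with weight (-14) + 1 = -13.
Optimal value attained by: walk 2->1->1.
Answer: (W^⊗2)[2][1] = -13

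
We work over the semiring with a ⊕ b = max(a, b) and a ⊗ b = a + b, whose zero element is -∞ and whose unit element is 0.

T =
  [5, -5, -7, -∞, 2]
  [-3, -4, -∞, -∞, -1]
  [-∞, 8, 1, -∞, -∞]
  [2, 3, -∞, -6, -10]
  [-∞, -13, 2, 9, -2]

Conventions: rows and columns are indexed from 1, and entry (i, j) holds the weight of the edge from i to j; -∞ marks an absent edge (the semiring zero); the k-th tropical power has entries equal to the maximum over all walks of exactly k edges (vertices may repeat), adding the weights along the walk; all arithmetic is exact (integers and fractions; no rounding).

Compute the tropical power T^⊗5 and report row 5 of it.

T^⊗2:
  [10, 1, 4, 11, 7]
  [2, -8, 1, 8, -1]
  [5, 9, 2, -∞, 7]
  [7, -1, -5, -1, 4]
  [11, 12, 3, 7, -1]
T^⊗3:
  [15, 14, 9, 16, 12]
  [10, 11, 2, 8, 4]
  [10, 10, 9, 16, 8]
  [12, 3, 6, 13, 9]
  [16, 11, 4, 8, 13]
T^⊗4:
  [20, 19, 14, 21, 17]
  [15, 11, 6, 13, 12]
  [18, 19, 10, 17, 12]
  [17, 16, 11, 18, 14]
  [21, 12, 15, 22, 18]
T^⊗5:
  [25, 24, 19, 26, 22]
  [20, 16, 14, 21, 17]
  [23, 20, 14, 21, 20]
  [22, 21, 16, 23, 19]
  [26, 25, 20, 27, 23]
Answer: row 5 of T^⊗5 = [26, 25, 20, 27, 23]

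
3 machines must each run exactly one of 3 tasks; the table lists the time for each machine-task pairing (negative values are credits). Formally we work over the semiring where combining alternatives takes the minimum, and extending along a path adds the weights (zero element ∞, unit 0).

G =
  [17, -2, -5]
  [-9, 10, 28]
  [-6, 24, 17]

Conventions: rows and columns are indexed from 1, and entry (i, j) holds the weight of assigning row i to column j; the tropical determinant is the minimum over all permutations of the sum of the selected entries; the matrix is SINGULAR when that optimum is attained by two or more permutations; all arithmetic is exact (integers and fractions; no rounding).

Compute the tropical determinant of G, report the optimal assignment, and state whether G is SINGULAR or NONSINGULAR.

σ = (1, 2, 3): 17 + 10 + 17 = 44
σ = (1, 3, 2): 17 + 28 + 24 = 69
σ = (2, 1, 3): (-2) + (-9) + 17 = 6
σ = (2, 3, 1): (-2) + 28 + (-6) = 20
σ = (3, 1, 2): (-5) + (-9) + 24 = 10
σ = (3, 2, 1): (-5) + 10 + (-6) = -1
Optimal value attained by: σ = (3, 2, 1).
Answer: det⊕(G) = -1; verdict: NONSINGULAR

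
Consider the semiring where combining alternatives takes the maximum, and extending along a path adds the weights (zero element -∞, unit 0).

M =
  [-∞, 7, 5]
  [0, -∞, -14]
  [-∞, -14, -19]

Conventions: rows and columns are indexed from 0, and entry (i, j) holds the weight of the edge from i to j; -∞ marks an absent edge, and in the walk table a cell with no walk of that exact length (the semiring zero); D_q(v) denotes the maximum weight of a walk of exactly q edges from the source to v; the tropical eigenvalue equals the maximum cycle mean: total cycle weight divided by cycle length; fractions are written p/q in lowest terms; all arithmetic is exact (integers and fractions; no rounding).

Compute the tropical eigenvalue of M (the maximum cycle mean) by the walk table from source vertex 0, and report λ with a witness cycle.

q=0: [0, -∞, -∞]
q=1: [-∞, 7, 5]
q=2: [7, -9, -7]
q=3: [-9, 14, 12]
Optimal cycle mean attained by: cycle 0->1->0, total 7 + 0, length 2.
Answer: λ = 7/2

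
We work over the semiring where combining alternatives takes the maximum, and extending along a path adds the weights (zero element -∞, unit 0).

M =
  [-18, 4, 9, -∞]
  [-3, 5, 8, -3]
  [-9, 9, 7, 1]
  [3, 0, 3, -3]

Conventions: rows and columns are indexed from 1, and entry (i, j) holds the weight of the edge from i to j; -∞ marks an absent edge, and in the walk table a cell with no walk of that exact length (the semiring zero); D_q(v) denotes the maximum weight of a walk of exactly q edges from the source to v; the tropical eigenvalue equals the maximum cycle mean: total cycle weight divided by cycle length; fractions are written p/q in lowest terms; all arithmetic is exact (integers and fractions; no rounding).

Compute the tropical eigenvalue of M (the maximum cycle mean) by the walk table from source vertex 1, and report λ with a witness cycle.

q=0: [0, -∞, -∞, -∞]
q=1: [-18, 4, 9, -∞]
q=2: [1, 18, 16, 10]
q=3: [15, 25, 26, 17]
q=4: [22, 35, 33, 27]
Optimal cycle mean attained by: cycle 2->3->2, total 8 + 9, length 2.
Answer: λ = 17/2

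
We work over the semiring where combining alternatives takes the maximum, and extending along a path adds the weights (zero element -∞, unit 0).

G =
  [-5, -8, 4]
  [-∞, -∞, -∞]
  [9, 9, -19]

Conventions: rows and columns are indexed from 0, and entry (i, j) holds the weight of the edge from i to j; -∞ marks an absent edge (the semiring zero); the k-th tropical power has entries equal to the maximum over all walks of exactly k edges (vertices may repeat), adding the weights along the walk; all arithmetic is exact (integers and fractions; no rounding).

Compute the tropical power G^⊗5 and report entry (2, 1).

G^⊗2:
  [13, 13, -1]
  [-∞, -∞, -∞]
  [4, 1, 13]
G^⊗3:
  [8, 8, 17]
  [-∞, -∞, -∞]
  [22, 22, 8]
G^⊗4:
  [26, 26, 12]
  [-∞, -∞, -∞]
  [17, 17, 26]
G^⊗5:
  [21, 21, 30]
  [-∞, -∞, -∞]
  [35, 35, 21]
Key observation: the optimum is the walk 2->0->2->0->2->1, with weight 9 + 4 + 9 + 4 + 9 = 35.
Optimal value attained by: walk 2->0->2->0->2->1.
Answer: (G^⊗5)[2][1] = 35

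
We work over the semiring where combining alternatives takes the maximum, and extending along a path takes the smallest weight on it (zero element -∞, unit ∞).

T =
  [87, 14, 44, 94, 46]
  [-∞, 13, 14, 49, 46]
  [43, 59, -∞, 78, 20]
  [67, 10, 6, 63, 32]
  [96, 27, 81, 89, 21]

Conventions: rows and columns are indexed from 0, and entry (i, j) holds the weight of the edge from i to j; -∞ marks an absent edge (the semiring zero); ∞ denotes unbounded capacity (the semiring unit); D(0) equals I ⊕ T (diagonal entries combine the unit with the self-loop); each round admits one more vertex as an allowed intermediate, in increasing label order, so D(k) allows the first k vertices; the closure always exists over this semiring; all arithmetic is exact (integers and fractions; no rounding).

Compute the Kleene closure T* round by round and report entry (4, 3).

D(0):
  [∞, 14, 44, 94, 46]
  [-∞, ∞, 14, 49, 46]
  [43, 59, ∞, 78, 20]
  [67, 10, 6, ∞, 32]
  [96, 27, 81, 89, ∞]
D(1):
  [∞, 14, 44, 94, 46]
  [-∞, ∞, 14, 49, 46]
  [43, 59, ∞, 78, 43]
  [67, 14, 44, ∞, 46]
  [96, 27, 81, 94, ∞]
D(2):
  [∞, 14, 44, 94, 46]
  [-∞, ∞, 14, 49, 46]
  [43, 59, ∞, 78, 46]
  [67, 14, 44, ∞, 46]
  [96, 27, 81, 94, ∞]
D(3):
  [∞, 44, 44, 94, 46]
  [14, ∞, 14, 49, 46]
  [43, 59, ∞, 78, 46]
  [67, 44, 44, ∞, 46]
  [96, 59, 81, 94, ∞]
D(4):
  [∞, 44, 44, 94, 46]
  [49, ∞, 44, 49, 46]
  [67, 59, ∞, 78, 46]
  [67, 44, 44, ∞, 46]
  [96, 59, 81, 94, ∞]
D(5):
  [∞, 46, 46, 94, 46]
  [49, ∞, 46, 49, 46]
  [67, 59, ∞, 78, 46]
  [67, 46, 46, ∞, 46]
  [96, 59, 81, 94, ∞]
Answer: T*[4][3] = 94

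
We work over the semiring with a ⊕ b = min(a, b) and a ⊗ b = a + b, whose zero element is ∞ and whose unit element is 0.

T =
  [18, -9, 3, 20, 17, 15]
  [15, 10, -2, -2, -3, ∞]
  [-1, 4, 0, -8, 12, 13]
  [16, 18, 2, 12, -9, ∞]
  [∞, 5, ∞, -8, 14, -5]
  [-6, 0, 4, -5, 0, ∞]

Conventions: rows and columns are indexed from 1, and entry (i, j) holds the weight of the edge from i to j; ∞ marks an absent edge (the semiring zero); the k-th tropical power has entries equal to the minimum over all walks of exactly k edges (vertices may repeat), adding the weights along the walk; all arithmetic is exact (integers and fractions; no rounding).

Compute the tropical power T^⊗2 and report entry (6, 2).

T^⊗2:
  [2, 1, -11, -11, -12, 12]
  [-3, 2, -2, -11, -11, -8]
  [-1, -10, -6, -8, -17, 7]
  [1, -4, 2, -17, 3, -14]
  [-11, -5, -6, -10, -17, 9]
  [3, -15, -3, -8, -14, -5]
Key observation: the optimum is the walk 6->1->2, with weight (-6) + (-9) = -15.
Optimal value attained by: walk 6->1->2.
Answer: (T^⊗2)[6][2] = -15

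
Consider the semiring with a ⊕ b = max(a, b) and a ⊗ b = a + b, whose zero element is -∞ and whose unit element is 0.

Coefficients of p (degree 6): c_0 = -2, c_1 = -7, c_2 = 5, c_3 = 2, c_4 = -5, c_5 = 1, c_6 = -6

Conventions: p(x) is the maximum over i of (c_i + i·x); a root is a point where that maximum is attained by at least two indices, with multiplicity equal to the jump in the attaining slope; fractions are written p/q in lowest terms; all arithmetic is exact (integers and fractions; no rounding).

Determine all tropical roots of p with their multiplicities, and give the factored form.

hull edge (i=0, c=-2) to (i=2, c=5): slope 7/2, span 2
hull edge (i=2, c=5) to (i=5, c=1): slope -4/3, span 3
hull edge (i=5, c=1) to (i=6, c=-6): slope -7, span 1
Factored form: p(x) = -6 ⊗ (x ⊕ (-7/2)) ⊗ (x ⊕ (-7/2)) ⊗ (x ⊕ 4/3) ⊗ (x ⊕ 4/3) ⊗ (x ⊕ 4/3) ⊗ (x ⊕ 7)
Answer: roots = -7/2 (mult 2), 4/3 (mult 3), 7 (mult 1)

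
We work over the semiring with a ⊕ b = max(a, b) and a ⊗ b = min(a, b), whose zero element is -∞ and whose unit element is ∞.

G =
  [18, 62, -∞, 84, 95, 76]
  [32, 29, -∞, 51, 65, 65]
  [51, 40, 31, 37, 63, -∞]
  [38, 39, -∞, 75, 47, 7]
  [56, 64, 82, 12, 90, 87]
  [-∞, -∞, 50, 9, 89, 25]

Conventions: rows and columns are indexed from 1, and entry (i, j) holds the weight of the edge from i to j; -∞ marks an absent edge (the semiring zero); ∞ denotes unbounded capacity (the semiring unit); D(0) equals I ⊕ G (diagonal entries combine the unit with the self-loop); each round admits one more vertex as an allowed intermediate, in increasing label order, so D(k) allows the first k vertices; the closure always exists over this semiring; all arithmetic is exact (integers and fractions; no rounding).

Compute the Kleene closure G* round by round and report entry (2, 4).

D(0):
  [∞, 62, -∞, 84, 95, 76]
  [32, ∞, -∞, 51, 65, 65]
  [51, 40, ∞, 37, 63, -∞]
  [38, 39, -∞, ∞, 47, 7]
  [56, 64, 82, 12, ∞, 87]
  [-∞, -∞, 50, 9, 89, ∞]
D(1):
  [∞, 62, -∞, 84, 95, 76]
  [32, ∞, -∞, 51, 65, 65]
  [51, 51, ∞, 51, 63, 51]
  [38, 39, -∞, ∞, 47, 38]
  [56, 64, 82, 56, ∞, 87]
  [-∞, -∞, 50, 9, 89, ∞]
D(2):
  [∞, 62, -∞, 84, 95, 76]
  [32, ∞, -∞, 51, 65, 65]
  [51, 51, ∞, 51, 63, 51]
  [38, 39, -∞, ∞, 47, 39]
  [56, 64, 82, 56, ∞, 87]
  [-∞, -∞, 50, 9, 89, ∞]
D(3):
  [∞, 62, -∞, 84, 95, 76]
  [32, ∞, -∞, 51, 65, 65]
  [51, 51, ∞, 51, 63, 51]
  [38, 39, -∞, ∞, 47, 39]
  [56, 64, 82, 56, ∞, 87]
  [50, 50, 50, 50, 89, ∞]
D(4):
  [∞, 62, -∞, 84, 95, 76]
  [38, ∞, -∞, 51, 65, 65]
  [51, 51, ∞, 51, 63, 51]
  [38, 39, -∞, ∞, 47, 39]
  [56, 64, 82, 56, ∞, 87]
  [50, 50, 50, 50, 89, ∞]
D(5):
  [∞, 64, 82, 84, 95, 87]
  [56, ∞, 65, 56, 65, 65]
  [56, 63, ∞, 56, 63, 63]
  [47, 47, 47, ∞, 47, 47]
  [56, 64, 82, 56, ∞, 87]
  [56, 64, 82, 56, 89, ∞]
D(6):
  [∞, 64, 82, 84, 95, 87]
  [56, ∞, 65, 56, 65, 65]
  [56, 63, ∞, 56, 63, 63]
  [47, 47, 47, ∞, 47, 47]
  [56, 64, 82, 56, ∞, 87]
  [56, 64, 82, 56, 89, ∞]
Answer: G*[2][4] = 56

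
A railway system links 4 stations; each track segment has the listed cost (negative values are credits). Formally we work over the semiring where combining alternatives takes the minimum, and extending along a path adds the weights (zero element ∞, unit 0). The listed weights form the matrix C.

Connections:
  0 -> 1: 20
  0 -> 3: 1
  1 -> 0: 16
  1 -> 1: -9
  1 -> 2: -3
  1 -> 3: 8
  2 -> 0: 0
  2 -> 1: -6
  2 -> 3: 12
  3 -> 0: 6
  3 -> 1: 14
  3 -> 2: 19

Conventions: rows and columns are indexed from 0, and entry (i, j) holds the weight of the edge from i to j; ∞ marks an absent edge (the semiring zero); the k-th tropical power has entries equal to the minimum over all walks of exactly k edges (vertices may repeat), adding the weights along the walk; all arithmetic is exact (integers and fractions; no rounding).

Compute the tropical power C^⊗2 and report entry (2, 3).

C^⊗2:
  [7, 11, 17, 28]
  [-3, -18, -12, -1]
  [10, -15, -9, 1]
  [19, 5, 11, 7]
Key observation: the optimum is the walk 2->0->3, with weight 0 + 1 = 1.
Optimal value attained by: walk 2->0->3.
Answer: (C^⊗2)[2][3] = 1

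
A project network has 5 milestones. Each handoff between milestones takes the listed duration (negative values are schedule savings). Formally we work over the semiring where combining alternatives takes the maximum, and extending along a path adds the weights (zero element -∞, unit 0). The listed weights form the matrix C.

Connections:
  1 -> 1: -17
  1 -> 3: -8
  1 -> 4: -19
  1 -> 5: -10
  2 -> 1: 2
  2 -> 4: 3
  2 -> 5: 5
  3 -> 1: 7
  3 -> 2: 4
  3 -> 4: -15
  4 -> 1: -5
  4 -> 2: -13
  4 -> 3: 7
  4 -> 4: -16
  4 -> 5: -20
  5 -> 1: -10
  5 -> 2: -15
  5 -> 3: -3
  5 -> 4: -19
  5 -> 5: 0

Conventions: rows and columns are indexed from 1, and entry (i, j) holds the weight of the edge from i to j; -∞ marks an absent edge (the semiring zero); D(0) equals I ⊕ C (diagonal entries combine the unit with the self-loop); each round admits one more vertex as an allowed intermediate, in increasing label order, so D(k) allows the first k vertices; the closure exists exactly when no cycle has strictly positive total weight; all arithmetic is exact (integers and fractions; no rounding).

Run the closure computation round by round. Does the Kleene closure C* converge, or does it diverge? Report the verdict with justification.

D(0):
  [0, -∞, -8, -19, -10]
  [2, 0, -∞, 3, 5]
  [7, 4, 0, -15, -∞]
  [-5, -13, 7, 0, -20]
  [-10, -15, -3, -19, 0]
D(1):
  [0, -∞, -8, -19, -10]
  [2, 0, -6, 3, 5]
  [7, 4, 0, -12, -3]
  [-5, -13, 7, 0, -15]
  [-10, -15, -3, -19, 0]
D(2):
  [0, -∞, -8, -19, -10]
  [2, 0, -6, 3, 5]
  [7, 4, 0, 7, 9]
  [-5, -13, 7, 0, -8]
  [-10, -15, -3, -12, 0]
Detection: at round 3, diagonal entry (4, 4) turns strictly positive.
Key observation: the cycle 4->3->2->4 has total weight 7 + 4 + 3, which is strictly positive.
Answer: DIVERGES — positive cycle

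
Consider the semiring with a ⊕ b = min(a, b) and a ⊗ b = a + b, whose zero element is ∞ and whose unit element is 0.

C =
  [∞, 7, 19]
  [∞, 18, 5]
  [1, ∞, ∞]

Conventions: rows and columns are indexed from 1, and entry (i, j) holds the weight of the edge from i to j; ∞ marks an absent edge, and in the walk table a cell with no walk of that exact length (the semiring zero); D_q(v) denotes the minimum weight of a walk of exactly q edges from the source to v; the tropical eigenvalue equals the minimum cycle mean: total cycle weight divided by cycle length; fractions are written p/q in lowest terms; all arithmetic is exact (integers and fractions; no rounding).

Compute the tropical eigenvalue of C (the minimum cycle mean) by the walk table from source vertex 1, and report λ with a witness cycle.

q=0: [0, ∞, ∞]
q=1: [∞, 7, 19]
q=2: [20, 25, 12]
q=3: [13, 27, 30]
Optimal cycle mean attained by: cycle 1->2->3->1, total 7 + 5 + 1, length 3.
Answer: λ = 13/3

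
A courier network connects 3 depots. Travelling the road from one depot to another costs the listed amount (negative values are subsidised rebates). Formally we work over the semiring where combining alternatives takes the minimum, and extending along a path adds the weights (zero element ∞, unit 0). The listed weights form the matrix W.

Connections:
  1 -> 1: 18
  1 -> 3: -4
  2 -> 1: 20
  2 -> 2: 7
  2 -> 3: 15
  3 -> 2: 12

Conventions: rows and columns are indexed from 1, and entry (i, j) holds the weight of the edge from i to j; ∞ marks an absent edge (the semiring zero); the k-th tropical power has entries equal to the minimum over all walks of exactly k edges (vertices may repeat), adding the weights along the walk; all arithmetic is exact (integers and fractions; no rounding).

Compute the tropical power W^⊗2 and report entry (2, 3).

W^⊗2:
  [36, 8, 14]
  [27, 14, 16]
  [32, 19, 27]
Key observation: the optimum is the walk 2->1->3, with weight 20 + (-4) = 16.
Optimal value attained by: walk 2->1->3.
Answer: (W^⊗2)[2][3] = 16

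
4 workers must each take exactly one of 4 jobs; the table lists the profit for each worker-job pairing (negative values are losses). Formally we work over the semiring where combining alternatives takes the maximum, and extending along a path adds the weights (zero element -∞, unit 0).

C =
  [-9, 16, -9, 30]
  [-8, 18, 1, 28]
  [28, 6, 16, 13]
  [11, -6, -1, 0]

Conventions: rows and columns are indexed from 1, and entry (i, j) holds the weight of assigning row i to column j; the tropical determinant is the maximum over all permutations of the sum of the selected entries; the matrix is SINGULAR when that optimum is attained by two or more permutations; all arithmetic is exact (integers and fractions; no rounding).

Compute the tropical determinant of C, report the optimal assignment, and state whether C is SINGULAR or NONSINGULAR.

σ = (1, 2, 3, 4): (-9) + 18 + 16 + 0 = 25
σ = (1, 2, 4, 3): (-9) + 18 + 13 + (-1) = 21
σ = (1, 3, 2, 4): (-9) + 1 + 6 + 0 = -2
σ = (1, 3, 4, 2): (-9) + 1 + 13 + (-6) = -1
σ = (1, 4, 2, 3): (-9) + 28 + 6 + (-1) = 24
σ = (1, 4, 3, 2): (-9) + 28 + 16 + (-6) = 29
σ = (2, 1, 3, 4): 16 + (-8) + 16 + 0 = 24
σ = (2, 1, 4, 3): 16 + (-8) + 13 + (-1) = 20
σ = (2, 3, 1, 4): 16 + 1 + 28 + 0 = 45
σ = (2, 3, 4, 1): 16 + 1 + 13 + 11 = 41
σ = (2, 4, 1, 3): 16 + 28 + 28 + (-1) = 71
σ = (2, 4, 3, 1): 16 + 28 + 16 + 11 = 71
σ = (3, 1, 2, 4): (-9) + (-8) + 6 + 0 = -11
σ = (3, 1, 4, 2): (-9) + (-8) + 13 + (-6) = -10
σ = (3, 2, 1, 4): (-9) + 18 + 28 + 0 = 37
σ = (3, 2, 4, 1): (-9) + 18 + 13 + 11 = 33
σ = (3, 4, 1, 2): (-9) + 28 + 28 + (-6) = 41
σ = (3, 4, 2, 1): (-9) + 28 + 6 + 11 = 36
σ = (4, 1, 2, 3): 30 + (-8) + 6 + (-1) = 27
σ = (4, 1, 3, 2): 30 + (-8) + 16 + (-6) = 32
σ = (4, 2, 1, 3): 30 + 18 + 28 + (-1) = 75
σ = (4, 2, 3, 1): 30 + 18 + 16 + 11 = 75
σ = (4, 3, 1, 2): 30 + 1 + 28 + (-6) = 53
σ = (4, 3, 2, 1): 30 + 1 + 6 + 11 = 48
Optimal value attained by: σ = (4, 2, 1, 3).
Answer: det⊕(C) = 75; verdict: SINGULAR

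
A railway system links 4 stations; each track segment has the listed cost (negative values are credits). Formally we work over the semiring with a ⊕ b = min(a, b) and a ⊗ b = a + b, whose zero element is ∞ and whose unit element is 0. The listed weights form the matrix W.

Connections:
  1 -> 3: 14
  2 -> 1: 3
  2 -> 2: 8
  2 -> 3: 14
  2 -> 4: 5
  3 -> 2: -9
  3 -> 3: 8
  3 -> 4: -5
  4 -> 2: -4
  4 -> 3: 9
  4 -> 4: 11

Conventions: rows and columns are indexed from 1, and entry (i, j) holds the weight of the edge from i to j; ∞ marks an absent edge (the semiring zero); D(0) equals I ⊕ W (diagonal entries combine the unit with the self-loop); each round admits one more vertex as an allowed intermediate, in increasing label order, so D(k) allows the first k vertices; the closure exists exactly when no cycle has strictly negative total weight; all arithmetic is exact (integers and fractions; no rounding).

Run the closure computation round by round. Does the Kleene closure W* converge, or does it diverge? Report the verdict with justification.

D(0):
  [0, ∞, 14, ∞]
  [3, 0, 14, 5]
  [∞, -9, 0, -5]
  [∞, -4, 9, 0]
D(1):
  [0, ∞, 14, ∞]
  [3, 0, 14, 5]
  [∞, -9, 0, -5]
  [∞, -4, 9, 0]
D(2):
  [0, ∞, 14, ∞]
  [3, 0, 14, 5]
  [-6, -9, 0, -5]
  [-1, -4, 9, 0]
D(3):
  [0, 5, 14, 9]
  [3, 0, 14, 5]
  [-6, -9, 0, -5]
  [-1, -4, 9, 0]
D(4):
  [0, 5, 14, 9]
  [3, 0, 14, 5]
  [-6, -9, 0, -5]
  [-1, -4, 9, 0]
Key observation: every diagonal entry stays at the unit through all rounds, so no improving cycle exists.
Answer: CONVERGES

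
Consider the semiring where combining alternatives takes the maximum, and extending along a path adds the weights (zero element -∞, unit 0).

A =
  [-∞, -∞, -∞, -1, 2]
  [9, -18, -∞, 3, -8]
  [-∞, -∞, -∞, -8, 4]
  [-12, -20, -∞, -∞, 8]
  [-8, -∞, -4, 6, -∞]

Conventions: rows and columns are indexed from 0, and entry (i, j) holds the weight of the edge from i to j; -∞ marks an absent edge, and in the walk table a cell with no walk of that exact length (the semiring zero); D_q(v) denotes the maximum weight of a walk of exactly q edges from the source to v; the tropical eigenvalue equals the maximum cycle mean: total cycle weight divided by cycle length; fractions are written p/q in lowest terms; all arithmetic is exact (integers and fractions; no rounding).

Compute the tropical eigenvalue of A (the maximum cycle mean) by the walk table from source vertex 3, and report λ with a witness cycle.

q=0: [-∞, -∞, -∞, 0, -∞]
q=1: [-12, -20, -∞, -∞, 8]
q=2: [0, -38, 4, 14, -10]
q=3: [2, -6, -14, -1, 22]
q=4: [14, -21, 18, 28, 7]
q=5: [16, 8, 3, 13, 36]
Optimal cycle mean attained by: cycle 3->4->3, total 8 + 6, length 2.
Answer: λ = 7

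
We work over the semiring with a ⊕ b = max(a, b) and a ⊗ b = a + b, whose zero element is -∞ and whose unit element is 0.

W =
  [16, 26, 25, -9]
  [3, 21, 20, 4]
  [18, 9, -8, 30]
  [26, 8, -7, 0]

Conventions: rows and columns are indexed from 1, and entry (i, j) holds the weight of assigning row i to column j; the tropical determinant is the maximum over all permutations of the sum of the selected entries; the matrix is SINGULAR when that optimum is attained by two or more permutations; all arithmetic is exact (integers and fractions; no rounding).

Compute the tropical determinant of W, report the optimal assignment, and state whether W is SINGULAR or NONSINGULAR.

σ = (1, 2, 3, 4): 16 + 21 + (-8) + 0 = 29
σ = (1, 2, 4, 3): 16 + 21 + 30 + (-7) = 60
σ = (1, 3, 2, 4): 16 + 20 + 9 + 0 = 45
σ = (1, 3, 4, 2): 16 + 20 + 30 + 8 = 74
σ = (1, 4, 2, 3): 16 + 4 + 9 + (-7) = 22
σ = (1, 4, 3, 2): 16 + 4 + (-8) + 8 = 20
σ = (2, 1, 3, 4): 26 + 3 + (-8) + 0 = 21
σ = (2, 1, 4, 3): 26 + 3 + 30 + (-7) = 52
σ = (2, 3, 1, 4): 26 + 20 + 18 + 0 = 64
σ = (2, 3, 4, 1): 26 + 20 + 30 + 26 = 102
σ = (2, 4, 1, 3): 26 + 4 + 18 + (-7) = 41
σ = (2, 4, 3, 1): 26 + 4 + (-8) + 26 = 48
σ = (3, 1, 2, 4): 25 + 3 + 9 + 0 = 37
σ = (3, 1, 4, 2): 25 + 3 + 30 + 8 = 66
σ = (3, 2, 1, 4): 25 + 21 + 18 + 0 = 64
σ = (3, 2, 4, 1): 25 + 21 + 30 + 26 = 102
σ = (3, 4, 1, 2): 25 + 4 + 18 + 8 = 55
σ = (3, 4, 2, 1): 25 + 4 + 9 + 26 = 64
σ = (4, 1, 2, 3): (-9) + 3 + 9 + (-7) = -4
σ = (4, 1, 3, 2): (-9) + 3 + (-8) + 8 = -6
σ = (4, 2, 1, 3): (-9) + 21 + 18 + (-7) = 23
σ = (4, 2, 3, 1): (-9) + 21 + (-8) + 26 = 30
σ = (4, 3, 1, 2): (-9) + 20 + 18 + 8 = 37
σ = (4, 3, 2, 1): (-9) + 20 + 9 + 26 = 46
Optimal value attained by: σ = (2, 3, 4, 1).
Answer: det⊕(W) = 102; verdict: SINGULAR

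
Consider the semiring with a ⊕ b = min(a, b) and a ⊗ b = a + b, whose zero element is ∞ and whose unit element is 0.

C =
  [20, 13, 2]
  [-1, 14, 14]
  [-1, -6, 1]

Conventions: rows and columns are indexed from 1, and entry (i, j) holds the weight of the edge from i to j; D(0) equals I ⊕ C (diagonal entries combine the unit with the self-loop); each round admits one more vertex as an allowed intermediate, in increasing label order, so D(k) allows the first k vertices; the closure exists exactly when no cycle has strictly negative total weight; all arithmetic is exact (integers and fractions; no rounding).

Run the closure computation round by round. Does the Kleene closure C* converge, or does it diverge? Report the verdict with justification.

D(0):
  [0, 13, 2]
  [-1, 0, 14]
  [-1, -6, 0]
D(1):
  [0, 13, 2]
  [-1, 0, 1]
  [-1, -6, 0]
Detection: at round 2, diagonal entry (3, 3) turns strictly negative.
Key observation: the cycle 3->2->1->3 has total weight (-6) + (-1) + 2, which is strictly negative.
Answer: DIVERGES — negative cycle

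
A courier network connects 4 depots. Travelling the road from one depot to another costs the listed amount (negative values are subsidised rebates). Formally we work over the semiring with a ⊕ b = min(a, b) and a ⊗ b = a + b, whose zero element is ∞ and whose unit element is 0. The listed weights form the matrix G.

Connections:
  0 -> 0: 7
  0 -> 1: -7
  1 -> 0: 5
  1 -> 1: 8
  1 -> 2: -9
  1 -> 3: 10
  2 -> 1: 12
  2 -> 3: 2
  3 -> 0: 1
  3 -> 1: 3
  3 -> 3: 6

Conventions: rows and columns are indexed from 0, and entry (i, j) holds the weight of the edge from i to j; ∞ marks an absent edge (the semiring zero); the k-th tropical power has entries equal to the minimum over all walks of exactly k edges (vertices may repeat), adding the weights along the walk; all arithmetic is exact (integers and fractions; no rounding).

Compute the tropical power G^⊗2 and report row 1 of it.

G^⊗2:
  [-2, 0, -16, 3]
  [11, -2, -1, -7]
  [3, 5, 3, 8]
  [7, -6, -6, 12]
Answer: row 1 of G^⊗2 = [11, -2, -1, -7]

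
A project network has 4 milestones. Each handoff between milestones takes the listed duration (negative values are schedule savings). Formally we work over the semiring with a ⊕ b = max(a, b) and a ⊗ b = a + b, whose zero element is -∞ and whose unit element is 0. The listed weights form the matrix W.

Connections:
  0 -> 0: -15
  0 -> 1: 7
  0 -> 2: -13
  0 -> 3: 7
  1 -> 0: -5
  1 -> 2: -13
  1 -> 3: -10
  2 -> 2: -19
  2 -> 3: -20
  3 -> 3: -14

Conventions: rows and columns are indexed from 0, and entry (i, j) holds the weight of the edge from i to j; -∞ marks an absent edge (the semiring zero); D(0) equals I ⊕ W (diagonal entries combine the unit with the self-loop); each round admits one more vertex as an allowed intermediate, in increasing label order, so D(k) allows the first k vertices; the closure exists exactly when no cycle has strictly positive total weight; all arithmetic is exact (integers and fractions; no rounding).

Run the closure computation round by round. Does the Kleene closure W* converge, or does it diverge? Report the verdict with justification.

D(0):
  [0, 7, -13, 7]
  [-5, 0, -13, -10]
  [-∞, -∞, 0, -20]
  [-∞, -∞, -∞, 0]
Detection: at round 1, diagonal entry (1, 1) turns strictly positive.
Key observation: the cycle 1->0->1 has total weight (-5) + 7, which is strictly positive.
Answer: DIVERGES — positive cycle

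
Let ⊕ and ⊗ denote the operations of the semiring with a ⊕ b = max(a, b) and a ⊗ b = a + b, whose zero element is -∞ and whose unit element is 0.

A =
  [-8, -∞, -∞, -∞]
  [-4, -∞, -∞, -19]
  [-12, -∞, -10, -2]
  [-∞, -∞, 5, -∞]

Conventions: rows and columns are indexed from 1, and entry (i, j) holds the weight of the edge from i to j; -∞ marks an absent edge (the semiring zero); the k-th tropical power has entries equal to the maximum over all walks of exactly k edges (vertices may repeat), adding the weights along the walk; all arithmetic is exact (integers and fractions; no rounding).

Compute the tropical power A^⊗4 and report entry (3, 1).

A^⊗2:
  [-16, -∞, -∞, -∞]
  [-12, -∞, -14, -∞]
  [-20, -∞, 3, -12]
  [-7, -∞, -5, 3]
A^⊗3:
  [-24, -∞, -∞, -∞]
  [-20, -∞, -24, -16]
  [-9, -∞, -7, 1]
  [-15, -∞, 8, -7]
A^⊗4:
  [-32, -∞, -∞, -∞]
  [-28, -∞, -11, -26]
  [-17, -∞, 6, -9]
  [-4, -∞, -2, 6]
Key observation: the optimum is the walk 3->4->3->1->1, with weight (-2) + 5 + (-12) + (-8) = -17.
Optimal value attained by: walk 3->4->3->1->1.
Answer: (A^⊗4)[3][1] = -17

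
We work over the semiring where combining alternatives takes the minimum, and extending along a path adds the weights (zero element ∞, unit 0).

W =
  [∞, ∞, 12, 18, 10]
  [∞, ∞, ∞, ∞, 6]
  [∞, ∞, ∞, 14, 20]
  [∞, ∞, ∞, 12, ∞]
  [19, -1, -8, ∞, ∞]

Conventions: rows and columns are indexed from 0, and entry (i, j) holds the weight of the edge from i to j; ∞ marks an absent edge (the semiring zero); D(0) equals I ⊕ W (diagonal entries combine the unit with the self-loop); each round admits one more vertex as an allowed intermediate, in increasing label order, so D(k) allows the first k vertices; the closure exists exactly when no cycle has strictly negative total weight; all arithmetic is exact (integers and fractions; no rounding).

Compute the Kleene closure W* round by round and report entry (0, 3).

D(0):
  [0, ∞, 12, 18, 10]
  [∞, 0, ∞, ∞, 6]
  [∞, ∞, 0, 14, 20]
  [∞, ∞, ∞, 0, ∞]
  [19, -1, -8, ∞, 0]
D(1):
  [0, ∞, 12, 18, 10]
  [∞, 0, ∞, ∞, 6]
  [∞, ∞, 0, 14, 20]
  [∞, ∞, ∞, 0, ∞]
  [19, -1, -8, 37, 0]
D(2):
  [0, ∞, 12, 18, 10]
  [∞, 0, ∞, ∞, 6]
  [∞, ∞, 0, 14, 20]
  [∞, ∞, ∞, 0, ∞]
  [19, -1, -8, 37, 0]
D(3):
  [0, ∞, 12, 18, 10]
  [∞, 0, ∞, ∞, 6]
  [∞, ∞, 0, 14, 20]
  [∞, ∞, ∞, 0, ∞]
  [19, -1, -8, 6, 0]
D(4):
  [0, ∞, 12, 18, 10]
  [∞, 0, ∞, ∞, 6]
  [∞, ∞, 0, 14, 20]
  [∞, ∞, ∞, 0, ∞]
  [19, -1, -8, 6, 0]
D(5):
  [0, 9, 2, 16, 10]
  [25, 0, -2, 12, 6]
  [39, 19, 0, 14, 20]
  [∞, ∞, ∞, 0, ∞]
  [19, -1, -8, 6, 0]
Answer: W*[0][3] = 16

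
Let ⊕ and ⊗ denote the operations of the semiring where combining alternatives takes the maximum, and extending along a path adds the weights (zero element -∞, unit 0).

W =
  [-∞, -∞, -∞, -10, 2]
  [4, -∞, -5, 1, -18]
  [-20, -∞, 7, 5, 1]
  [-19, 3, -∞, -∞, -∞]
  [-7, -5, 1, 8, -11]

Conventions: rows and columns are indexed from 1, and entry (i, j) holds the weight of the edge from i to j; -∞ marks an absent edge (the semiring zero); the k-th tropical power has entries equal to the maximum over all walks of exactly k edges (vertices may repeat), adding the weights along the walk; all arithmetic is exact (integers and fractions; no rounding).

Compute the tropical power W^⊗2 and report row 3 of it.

W^⊗2:
  [-5, -3, 3, 10, -9]
  [-18, 4, 2, 0, 6]
  [-6, 8, 14, 12, 8]
  [7, -∞, -2, 4, -15]
  [-1, 11, 8, 6, 2]
Answer: row 3 of W^⊗2 = [-6, 8, 14, 12, 8]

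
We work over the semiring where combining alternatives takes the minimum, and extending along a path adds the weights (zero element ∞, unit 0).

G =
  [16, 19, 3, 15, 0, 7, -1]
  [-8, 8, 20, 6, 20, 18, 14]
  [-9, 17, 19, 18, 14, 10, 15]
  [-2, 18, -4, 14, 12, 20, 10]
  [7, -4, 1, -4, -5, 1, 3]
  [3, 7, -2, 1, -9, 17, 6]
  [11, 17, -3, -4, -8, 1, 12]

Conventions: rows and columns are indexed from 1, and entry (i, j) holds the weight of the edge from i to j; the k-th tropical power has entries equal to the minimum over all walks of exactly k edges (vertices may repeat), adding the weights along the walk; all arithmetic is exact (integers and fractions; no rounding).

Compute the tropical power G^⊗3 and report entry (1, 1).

G^⊗2:
  [-6, -4, -4, -5, -9, 0, 3]
  [0, 11, -5, 7, -8, -1, -9]
  [7, 10, -6, 6, -9, -2, -10]
  [-13, 8, 1, 6, -2, 5, -3]
  [-12, -9, -8, -9, -10, -4, -2]
  [-11, -13, -8, -13, -14, -8, -6]
  [-12, -12, -8, -12, -13, -7, -5]
G^⊗3:
  [-13, -13, -9, -13, -14, -8, -7]
  [-14, -12, -12, -13, -17, -8, -5]
  [-15, -13, -13, -14, -18, -9, -6]
  [-8, -6, -10, -7, -13, -6, -14]
  [-17, -14, -13, -14, -15, -9, -13]
  [-21, -18, -17, -18, -19, -13, -12]
  [-20, -17, -16, -17, -18, -12, -13]
Key observation: the optimum is the walk 1->7->3->1, with weight (-1) + (-3) + (-9) = -13.
Optimal value attained by: walk 1->7->3->1.
Answer: (G^⊗3)[1][1] = -13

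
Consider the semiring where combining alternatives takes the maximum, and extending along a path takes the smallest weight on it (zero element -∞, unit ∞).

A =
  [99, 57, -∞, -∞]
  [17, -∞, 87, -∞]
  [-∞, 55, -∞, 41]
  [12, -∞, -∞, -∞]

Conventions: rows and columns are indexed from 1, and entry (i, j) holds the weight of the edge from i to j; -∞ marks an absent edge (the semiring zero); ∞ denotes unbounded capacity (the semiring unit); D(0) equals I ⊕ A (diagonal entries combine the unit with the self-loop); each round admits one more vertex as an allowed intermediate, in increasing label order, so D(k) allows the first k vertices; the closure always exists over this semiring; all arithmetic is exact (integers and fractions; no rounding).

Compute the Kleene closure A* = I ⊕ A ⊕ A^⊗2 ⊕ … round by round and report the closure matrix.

D(0):
  [∞, 57, -∞, -∞]
  [17, ∞, 87, -∞]
  [-∞, 55, ∞, 41]
  [12, -∞, -∞, ∞]
D(1):
  [∞, 57, -∞, -∞]
  [17, ∞, 87, -∞]
  [-∞, 55, ∞, 41]
  [12, 12, -∞, ∞]
D(2):
  [∞, 57, 57, -∞]
  [17, ∞, 87, -∞]
  [17, 55, ∞, 41]
  [12, 12, 12, ∞]
D(3):
  [∞, 57, 57, 41]
  [17, ∞, 87, 41]
  [17, 55, ∞, 41]
  [12, 12, 12, ∞]
D(4):
  [∞, 57, 57, 41]
  [17, ∞, 87, 41]
  [17, 55, ∞, 41]
  [12, 12, 12, ∞]
Answer: A* = [[∞, 57, 57, 41], [17, ∞, 87, 41], [17, 55, ∞, 41], [12, 12, 12, ∞]]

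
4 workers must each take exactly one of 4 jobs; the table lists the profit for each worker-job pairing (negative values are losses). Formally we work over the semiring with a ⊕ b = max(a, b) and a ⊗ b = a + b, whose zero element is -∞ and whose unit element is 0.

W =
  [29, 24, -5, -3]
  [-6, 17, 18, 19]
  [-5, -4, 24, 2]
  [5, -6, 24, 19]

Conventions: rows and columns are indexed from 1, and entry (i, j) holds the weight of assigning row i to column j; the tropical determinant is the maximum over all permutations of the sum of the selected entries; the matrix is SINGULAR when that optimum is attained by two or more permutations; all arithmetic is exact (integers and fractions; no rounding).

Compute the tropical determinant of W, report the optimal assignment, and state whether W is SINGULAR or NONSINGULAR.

σ = (1, 2, 3, 4): 29 + 17 + 24 + 19 = 89
σ = (1, 2, 4, 3): 29 + 17 + 2 + 24 = 72
σ = (1, 3, 2, 4): 29 + 18 + (-4) + 19 = 62
σ = (1, 3, 4, 2): 29 + 18 + 2 + (-6) = 43
σ = (1, 4, 2, 3): 29 + 19 + (-4) + 24 = 68
σ = (1, 4, 3, 2): 29 + 19 + 24 + (-6) = 66
σ = (2, 1, 3, 4): 24 + (-6) + 24 + 19 = 61
σ = (2, 1, 4, 3): 24 + (-6) + 2 + 24 = 44
σ = (2, 3, 1, 4): 24 + 18 + (-5) + 19 = 56
σ = (2, 3, 4, 1): 24 + 18 + 2 + 5 = 49
σ = (2, 4, 1, 3): 24 + 19 + (-5) + 24 = 62
σ = (2, 4, 3, 1): 24 + 19 + 24 + 5 = 72
σ = (3, 1, 2, 4): (-5) + (-6) + (-4) + 19 = 4
σ = (3, 1, 4, 2): (-5) + (-6) + 2 + (-6) = -15
σ = (3, 2, 1, 4): (-5) + 17 + (-5) + 19 = 26
σ = (3, 2, 4, 1): (-5) + 17 + 2 + 5 = 19
σ = (3, 4, 1, 2): (-5) + 19 + (-5) + (-6) = 3
σ = (3, 4, 2, 1): (-5) + 19 + (-4) + 5 = 15
σ = (4, 1, 2, 3): (-3) + (-6) + (-4) + 24 = 11
σ = (4, 1, 3, 2): (-3) + (-6) + 24 + (-6) = 9
σ = (4, 2, 1, 3): (-3) + 17 + (-5) + 24 = 33
σ = (4, 2, 3, 1): (-3) + 17 + 24 + 5 = 43
σ = (4, 3, 1, 2): (-3) + 18 + (-5) + (-6) = 4
σ = (4, 3, 2, 1): (-3) + 18 + (-4) + 5 = 16
Optimal value attained by: σ = (1, 2, 3, 4).
Answer: det⊕(W) = 89; verdict: NONSINGULAR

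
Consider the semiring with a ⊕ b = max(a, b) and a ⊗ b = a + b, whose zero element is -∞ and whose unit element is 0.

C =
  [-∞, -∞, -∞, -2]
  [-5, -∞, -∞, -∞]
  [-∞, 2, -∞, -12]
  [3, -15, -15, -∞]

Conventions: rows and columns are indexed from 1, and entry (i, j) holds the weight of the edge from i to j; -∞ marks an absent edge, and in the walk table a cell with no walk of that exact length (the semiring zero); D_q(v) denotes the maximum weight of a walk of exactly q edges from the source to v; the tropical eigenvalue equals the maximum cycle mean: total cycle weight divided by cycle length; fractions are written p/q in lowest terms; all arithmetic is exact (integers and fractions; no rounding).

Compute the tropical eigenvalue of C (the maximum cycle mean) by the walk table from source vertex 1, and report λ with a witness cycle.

q=0: [0, -∞, -∞, -∞]
q=1: [-∞, -∞, -∞, -2]
q=2: [1, -17, -17, -∞]
q=3: [-22, -15, -∞, -1]
q=4: [2, -16, -16, -24]
Optimal cycle mean attained by: cycle 1->4->1, total (-2) + 3, length 2.
Answer: λ = 1/2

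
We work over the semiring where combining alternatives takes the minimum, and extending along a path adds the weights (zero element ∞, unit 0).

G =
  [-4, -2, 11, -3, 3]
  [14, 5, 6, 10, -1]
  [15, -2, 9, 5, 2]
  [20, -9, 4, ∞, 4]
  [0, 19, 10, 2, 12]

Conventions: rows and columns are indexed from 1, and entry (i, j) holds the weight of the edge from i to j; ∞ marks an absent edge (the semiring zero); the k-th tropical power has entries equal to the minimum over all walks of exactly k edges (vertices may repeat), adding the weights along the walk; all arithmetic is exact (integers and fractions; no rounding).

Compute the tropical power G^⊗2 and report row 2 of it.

G^⊗2:
  [-8, -12, 1, -7, -3]
  [-1, 1, 9, 1, 4]
  [2, -4, 4, 4, -3]
  [4, -4, -3, 1, -10]
  [-4, -7, 6, -3, 3]
Answer: row 2 of G^⊗2 = [-1, 1, 9, 1, 4]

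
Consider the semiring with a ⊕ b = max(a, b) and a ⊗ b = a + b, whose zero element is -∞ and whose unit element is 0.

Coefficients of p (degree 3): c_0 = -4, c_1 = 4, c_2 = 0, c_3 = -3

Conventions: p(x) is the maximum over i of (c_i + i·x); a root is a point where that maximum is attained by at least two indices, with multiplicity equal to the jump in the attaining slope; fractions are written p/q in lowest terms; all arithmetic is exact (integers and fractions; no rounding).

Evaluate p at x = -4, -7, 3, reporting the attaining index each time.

p(-4) = max(-4+0·(-4)=-4, 4+1·(-4)=0, 0+2·(-4)=-8, -3+3·(-4)=-15) = 0 (attained by i=1)
p(-7) = max(-4+0·(-7)=-4, 4+1·(-7)=-3, 0+2·(-7)=-14, -3+3·(-7)=-24) = -3 (attained by i=1)
p(3) = max(-4+0·3=-4, 4+1·3=7, 0+2·3=6, -3+3·3=6) = 7 (attained by i=1)
Answer: p(-4) = 0; p(-7) = -3; p(3) = 7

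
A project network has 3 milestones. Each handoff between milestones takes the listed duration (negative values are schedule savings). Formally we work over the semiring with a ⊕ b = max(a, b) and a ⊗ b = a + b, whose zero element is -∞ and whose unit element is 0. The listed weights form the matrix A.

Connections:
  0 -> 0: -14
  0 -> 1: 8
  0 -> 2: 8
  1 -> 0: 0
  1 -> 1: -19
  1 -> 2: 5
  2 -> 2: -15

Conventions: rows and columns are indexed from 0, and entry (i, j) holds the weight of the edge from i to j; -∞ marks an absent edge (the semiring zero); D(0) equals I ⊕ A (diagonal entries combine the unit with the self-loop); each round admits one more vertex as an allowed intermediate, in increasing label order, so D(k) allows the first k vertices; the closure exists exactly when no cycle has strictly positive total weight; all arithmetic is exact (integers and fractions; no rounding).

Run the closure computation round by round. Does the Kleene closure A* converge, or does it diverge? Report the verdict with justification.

D(0):
  [0, 8, 8]
  [0, 0, 5]
  [-∞, -∞, 0]
Detection: at round 1, diagonal entry (1, 1) turns strictly positive.
Key observation: the cycle 1->0->1 has total weight 0 + 8, which is strictly positive.
Answer: DIVERGES — positive cycle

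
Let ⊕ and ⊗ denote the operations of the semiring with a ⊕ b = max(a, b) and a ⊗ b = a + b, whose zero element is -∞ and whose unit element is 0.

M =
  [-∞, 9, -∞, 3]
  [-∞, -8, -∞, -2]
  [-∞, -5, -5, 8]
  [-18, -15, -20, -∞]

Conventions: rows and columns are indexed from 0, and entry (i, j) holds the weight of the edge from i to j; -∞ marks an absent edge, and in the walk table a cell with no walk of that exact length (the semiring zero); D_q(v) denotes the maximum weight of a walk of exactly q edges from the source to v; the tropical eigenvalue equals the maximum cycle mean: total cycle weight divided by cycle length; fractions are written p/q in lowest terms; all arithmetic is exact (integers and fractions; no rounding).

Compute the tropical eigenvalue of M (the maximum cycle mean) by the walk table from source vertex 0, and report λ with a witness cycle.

q=0: [0, -∞, -∞, -∞]
q=1: [-∞, 9, -∞, 3]
q=2: [-15, 1, -17, 7]
q=3: [-11, -6, -13, -1]
q=4: [-19, -2, -18, -5]
Optimal cycle mean attained by: cycle 0->1->3->0, total 9 + (-2) + (-18), length 3.
Answer: λ = -11/3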